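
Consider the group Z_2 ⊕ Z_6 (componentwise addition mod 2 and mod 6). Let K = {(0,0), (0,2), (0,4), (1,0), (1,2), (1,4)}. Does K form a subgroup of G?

Yes

|K| = 6 divides |G| = 12, consistent with Lagrange.
K contains the identity, every element's inverse is in K, and K is closed under +: it is a subgroup.
In fact K = ⟨(1,2)⟩.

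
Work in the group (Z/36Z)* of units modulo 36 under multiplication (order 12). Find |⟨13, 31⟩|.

6

|⟨13⟩| = 3 and |⟨31⟩| = 6, so |H| is a multiple of lcm(3, 6) = 6 and divides |G| = 12.
Closing under the operation: H = {1, 7, 13, 19, 25, 31}, so |H| = 6.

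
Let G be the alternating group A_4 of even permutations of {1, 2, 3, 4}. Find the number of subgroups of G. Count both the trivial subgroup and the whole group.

|G| = 12, so by Lagrange every subgroup order divides 12. Divisors: 1, 2, 3, 4, 6, 12.
Subgroups by order — order 1: 1; order 2: 3; order 3: 4; order 4: 1; order 6: 0; order 12: 1.
Total: 1 + 3 + 4 + 1 + 0 + 1 = 10.

10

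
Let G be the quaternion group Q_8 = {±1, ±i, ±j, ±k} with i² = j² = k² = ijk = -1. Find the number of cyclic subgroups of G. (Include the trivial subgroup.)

Each element a generates a cyclic subgroup ⟨a⟩; distinct elements may generate the same one (a cyclic group of order d has φ(d) generators).
Cyclic subgroups by order — order 1: 1; order 2: 1; order 4: 3.
Total: 5.

5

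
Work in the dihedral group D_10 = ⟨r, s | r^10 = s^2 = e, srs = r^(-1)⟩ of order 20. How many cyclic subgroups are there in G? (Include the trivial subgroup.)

14

A cyclic subgroup of order d is generated by each of its φ(d) elements of order d, so the cyclic subgroups of order d number (#elements of order d)/φ(d).
Cyclic subgroups by order — order 1: 1; order 2: 11; order 5: 1; order 10: 1.
Total: 14.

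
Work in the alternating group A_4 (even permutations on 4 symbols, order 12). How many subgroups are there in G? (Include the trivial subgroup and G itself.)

10

|G| = 12, so by Lagrange every subgroup order divides 12. Divisors: 1, 2, 3, 4, 6, 12.
Subgroups by order — order 1: 1; order 2: 3; order 3: 4; order 4: 1; order 6: 0; order 12: 1.
Total: 1 + 3 + 4 + 1 + 0 + 1 = 10.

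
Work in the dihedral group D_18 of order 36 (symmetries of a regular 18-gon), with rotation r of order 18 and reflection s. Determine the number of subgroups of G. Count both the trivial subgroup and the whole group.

45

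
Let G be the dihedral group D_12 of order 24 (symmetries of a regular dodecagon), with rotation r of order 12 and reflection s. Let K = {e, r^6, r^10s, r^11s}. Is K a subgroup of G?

No

Closure fails: r^11s · r^10s = r ∉ K. So K is not a subgroup.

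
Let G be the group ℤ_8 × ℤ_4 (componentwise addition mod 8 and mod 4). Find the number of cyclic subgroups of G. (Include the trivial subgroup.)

A cyclic subgroup of order d is generated by each of its φ(d) elements of order d, so the cyclic subgroups of order d number (#elements of order d)/φ(d).
Cyclic subgroups by order — order 1: 1; order 2: 3; order 4: 6; order 8: 4.
Total: 14.

14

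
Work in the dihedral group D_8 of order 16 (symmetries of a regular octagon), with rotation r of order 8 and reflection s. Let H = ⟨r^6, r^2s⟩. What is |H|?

8

|⟨r^6⟩| = 4 and |⟨r^2s⟩| = 2, so |H| is a multiple of lcm(4, 2) = 4 and divides |G| = 16.
Closing under the operation: H = {e, r^2, r^4, r^6, s, r^2s, r^4s, r^6s}, so |H| = 8.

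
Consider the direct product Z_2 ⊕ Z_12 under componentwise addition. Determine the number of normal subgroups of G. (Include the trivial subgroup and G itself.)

16

G is abelian, so every subgroup is normal.
G has 16 subgroups in total, hence 16 normal subgroups.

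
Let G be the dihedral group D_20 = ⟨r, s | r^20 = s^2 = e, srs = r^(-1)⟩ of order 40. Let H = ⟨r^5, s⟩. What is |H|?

8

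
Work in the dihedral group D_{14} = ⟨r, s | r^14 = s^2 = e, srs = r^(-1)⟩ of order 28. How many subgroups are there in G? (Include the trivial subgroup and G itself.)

|G| = 28, so by Lagrange every subgroup order divides 28. Divisors: 1, 2, 4, 7, 14, 28.
Subgroups by order — order 1: 1; order 2: 15; order 4: 7; order 7: 1; order 14: 3; order 28: 1.
Total: 1 + 15 + 7 + 1 + 3 + 1 = 28.

28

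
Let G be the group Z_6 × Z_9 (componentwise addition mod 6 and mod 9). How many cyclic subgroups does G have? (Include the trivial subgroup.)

A cyclic subgroup of order d is generated by each of its φ(d) elements of order d, so the cyclic subgroups of order d number (#elements of order d)/φ(d).
Cyclic subgroups by order — order 1: 1; order 2: 1; order 3: 4; order 6: 4; order 9: 3; order 18: 3.
Total: 16.

16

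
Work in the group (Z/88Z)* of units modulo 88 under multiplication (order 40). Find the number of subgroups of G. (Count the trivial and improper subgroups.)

|G| = 40, so by Lagrange every subgroup order divides 40. Divisors: 1, 2, 4, 5, 8, 10, 20, 40.
Subgroups by order — order 1: 1; order 2: 7; order 4: 7; order 5: 1; order 8: 1; order 10: 7; order 20: 7; order 40: 1.
Total: 1 + 7 + 7 + 1 + 1 + 7 + 7 + 1 = 32.

32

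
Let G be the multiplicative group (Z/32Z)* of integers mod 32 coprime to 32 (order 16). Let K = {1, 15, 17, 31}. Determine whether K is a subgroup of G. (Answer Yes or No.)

Yes

|K| = 4 divides |G| = 16, consistent with Lagrange.
K contains the identity, every element's inverse is in K, and K is closed under ·: it is a subgroup.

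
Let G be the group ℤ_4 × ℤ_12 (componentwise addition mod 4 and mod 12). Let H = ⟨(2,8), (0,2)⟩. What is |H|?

12

|⟨(2,8)⟩| = 6 and |⟨(0,2)⟩| = 6, so |H| is a multiple of lcm(6, 6) = 6 and divides |G| = 48.
Closing under the operation: H = {(0,0), (0,2), (0,4), (0,6), (0,8), (0,10), (2,0), (2,2), (2,4), (2,6), (2,8), (2,10)}, so |H| = 12.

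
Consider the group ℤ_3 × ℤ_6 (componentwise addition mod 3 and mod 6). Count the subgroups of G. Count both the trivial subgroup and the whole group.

12

|G| = 18, so by Lagrange every subgroup order divides 18. Divisors: 1, 2, 3, 6, 9, 18.
Subgroups by order — order 1: 1; order 2: 1; order 3: 4; order 6: 4; order 9: 1; order 18: 1.
Total: 1 + 1 + 4 + 4 + 1 + 1 = 12.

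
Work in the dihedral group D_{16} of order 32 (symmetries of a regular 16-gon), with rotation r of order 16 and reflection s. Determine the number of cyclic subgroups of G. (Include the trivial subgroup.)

21

Group the elements of G by the cyclic subgroup they generate; each cyclic subgroup of order d accounts for φ(d) elements.
Cyclic subgroups by order — order 1: 1; order 2: 17; order 4: 1; order 8: 1; order 16: 1.
Total: 21.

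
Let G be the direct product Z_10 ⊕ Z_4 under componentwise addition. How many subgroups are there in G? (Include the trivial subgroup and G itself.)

16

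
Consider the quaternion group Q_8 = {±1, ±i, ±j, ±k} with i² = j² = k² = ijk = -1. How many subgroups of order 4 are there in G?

|G| = 8 and 4 | 8, so subgroups of order 4 are possible by Lagrange.
The subgroups of order 4 are: {1, -1, i, -i}; {1, -1, j, -j}; {1, -1, k, -k}.
So G has 3 subgroups of order 4.

3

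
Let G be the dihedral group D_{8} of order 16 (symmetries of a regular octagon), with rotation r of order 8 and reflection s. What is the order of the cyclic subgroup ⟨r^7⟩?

8

Computing powers of r^7: the smallest k with (r^7)^k = e is k = 8.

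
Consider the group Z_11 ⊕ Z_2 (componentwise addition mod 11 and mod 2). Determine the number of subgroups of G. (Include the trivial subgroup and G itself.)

4

|G| = 22, so by Lagrange every subgroup order divides 22. Divisors: 1, 2, 11, 22.
Subgroups by order — order 1: 1; order 2: 1; order 11: 1; order 22: 1.
Total: 1 + 1 + 1 + 1 = 4.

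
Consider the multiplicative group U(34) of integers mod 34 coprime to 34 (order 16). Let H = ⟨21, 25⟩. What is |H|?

8

|⟨21⟩| = 4 and |⟨25⟩| = 8, so |H| is a multiple of lcm(4, 8) = 8 and divides |G| = 16.
Closing under the operation: H = {1, 9, 13, 15, 19, 21, 25, 33}, so |H| = 8.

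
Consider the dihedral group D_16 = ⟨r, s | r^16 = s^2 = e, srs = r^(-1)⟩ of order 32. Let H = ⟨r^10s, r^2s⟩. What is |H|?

4

|⟨r^10s⟩| = 2 and |⟨r^2s⟩| = 2, so |H| is a multiple of lcm(2, 2) = 2 and divides |G| = 32.
Closing under the operation: H = {e, r^8, r^2s, r^10s}, so |H| = 4.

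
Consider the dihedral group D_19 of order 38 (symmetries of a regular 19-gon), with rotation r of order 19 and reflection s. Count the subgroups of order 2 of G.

|G| = 38 and 2 | 38, so subgroups of order 2 are possible by Lagrange.
The subgroups of order 2 are: {e, r^10s}; {e, r^11s}; {e, r^12s}; {e, r^13s}; … (19 in all).
So G has 19 subgroups of order 2.

19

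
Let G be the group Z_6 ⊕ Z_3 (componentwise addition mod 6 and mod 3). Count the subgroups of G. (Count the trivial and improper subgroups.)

12

|G| = 18, so by Lagrange every subgroup order divides 18. Divisors: 1, 2, 3, 6, 9, 18.
Subgroups by order — order 1: 1; order 2: 1; order 3: 4; order 6: 4; order 9: 1; order 18: 1.
Total: 1 + 1 + 4 + 4 + 1 + 1 = 12.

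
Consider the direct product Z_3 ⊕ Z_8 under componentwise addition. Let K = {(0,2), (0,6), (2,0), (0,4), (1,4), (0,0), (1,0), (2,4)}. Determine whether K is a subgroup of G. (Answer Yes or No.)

No

Closure fails: (2,4) + (0,6) = (2,2) ∉ K. So K is not a subgroup.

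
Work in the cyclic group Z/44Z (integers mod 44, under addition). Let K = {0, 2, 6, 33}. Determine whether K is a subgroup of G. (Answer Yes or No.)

No

33 ∈ K but its inverse 11 ∉ K, so K is not a subgroup.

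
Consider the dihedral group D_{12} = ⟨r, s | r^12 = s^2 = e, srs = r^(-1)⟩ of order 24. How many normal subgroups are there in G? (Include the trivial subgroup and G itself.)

9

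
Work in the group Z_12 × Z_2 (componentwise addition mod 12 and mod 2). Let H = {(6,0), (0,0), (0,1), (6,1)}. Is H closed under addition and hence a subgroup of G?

|H| = 4 divides |G| = 24, consistent with Lagrange.
H contains the identity, every element's inverse is in H, and H is closed under +: it is a subgroup.

Yes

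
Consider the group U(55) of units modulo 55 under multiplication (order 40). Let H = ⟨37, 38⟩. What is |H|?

|⟨37⟩| = 20 and |⟨38⟩| = 20, so |H| is a multiple of lcm(20, 20) = 20 and divides |G| = 40.
Closing under the operation: H = {1, 3, 4, 9, 12, 14, 16, 23, 26, 27, 31, 34, 36, 37, 38, 42, 47, 48, 49, 53}, so |H| = 20.

20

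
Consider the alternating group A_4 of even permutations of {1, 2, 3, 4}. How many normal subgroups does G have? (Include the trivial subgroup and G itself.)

G has 10 subgroups. Checking conjugation-invariance by order — order 1: 1/1 normal; order 2: 0/3 normal; order 3: 0/4 normal; order 4: 1/1 normal; order 12: 1/1 normal.
Total normal subgroups: 3.

3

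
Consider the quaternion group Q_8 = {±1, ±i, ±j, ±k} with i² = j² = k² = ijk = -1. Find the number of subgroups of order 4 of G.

|G| = 8 and 4 | 8, so subgroups of order 4 are possible by Lagrange.
The subgroups of order 4 are: {1, -1, i, -i}; {1, -1, j, -j}; {1, -1, k, -k}.
So G has 3 subgroups of order 4.

3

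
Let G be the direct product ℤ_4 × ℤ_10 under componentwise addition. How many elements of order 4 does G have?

4

An element (a,b) has order lcm(ord(a), ord(b)); count pairs with lcm equal to 4.
Enumerating gives 4 such elements.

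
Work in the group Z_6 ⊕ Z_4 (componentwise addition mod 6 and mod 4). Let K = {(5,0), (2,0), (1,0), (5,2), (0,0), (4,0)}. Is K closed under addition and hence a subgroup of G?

(5,2) ∈ K but its inverse (1,2) ∉ K, so K is not a subgroup.

No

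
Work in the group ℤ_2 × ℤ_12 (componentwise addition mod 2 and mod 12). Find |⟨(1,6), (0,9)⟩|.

8

|⟨(1,6)⟩| = 2 and |⟨(0,9)⟩| = 4, so |H| is a multiple of lcm(2, 4) = 4 and divides |G| = 24.
Closing under the operation: H = {(0,0), (0,3), (0,6), (0,9), (1,0), (1,3), (1,6), (1,9)}, so |H| = 8.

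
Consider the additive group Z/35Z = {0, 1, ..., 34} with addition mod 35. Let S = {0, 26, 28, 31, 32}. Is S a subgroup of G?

32 ∈ S but its inverse 3 ∉ S, so S is not a subgroup.

No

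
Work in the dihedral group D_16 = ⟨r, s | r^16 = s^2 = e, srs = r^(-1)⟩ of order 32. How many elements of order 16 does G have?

The elements of order 16 are: r, r^3, r^5, r^7, r^9, r^11, r^13, r^15.
That's 8.

8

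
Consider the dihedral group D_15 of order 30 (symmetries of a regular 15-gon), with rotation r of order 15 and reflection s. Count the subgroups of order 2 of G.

|G| = 30 and 2 | 30, so subgroups of order 2 are possible by Lagrange.
The subgroups of order 2 are: {e, r^10s}; {e, r^11s}; {e, r^12s}; {e, r^13s}; … (15 in all).
So G has 15 subgroups of order 2.

15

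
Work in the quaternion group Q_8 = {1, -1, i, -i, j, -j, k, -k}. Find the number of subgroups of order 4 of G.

3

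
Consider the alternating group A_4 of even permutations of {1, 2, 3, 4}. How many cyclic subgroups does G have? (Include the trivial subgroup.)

8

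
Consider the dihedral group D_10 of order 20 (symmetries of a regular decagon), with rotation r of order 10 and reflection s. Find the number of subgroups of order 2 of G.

|G| = 20 and 2 | 20, so subgroups of order 2 are possible by Lagrange.
The subgroups of order 2 are: {e, r^2s}; {e, r^3s}; {e, r^4s}; {e, r^5}; … (11 in all).
So G has 11 subgroups of order 2.

11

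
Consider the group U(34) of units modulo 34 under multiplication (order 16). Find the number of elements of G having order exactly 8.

4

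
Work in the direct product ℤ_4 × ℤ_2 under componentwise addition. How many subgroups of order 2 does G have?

|G| = 8 and 2 | 8, so subgroups of order 2 are possible by Lagrange.
The subgroups of order 2 are: {(0,0), (0,1)}; {(0,0), (2,0)}; {(0,0), (2,1)}.
So G has 3 subgroups of order 2.

3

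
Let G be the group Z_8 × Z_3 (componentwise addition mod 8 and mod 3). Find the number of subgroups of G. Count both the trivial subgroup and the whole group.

8

|G| = 24, so by Lagrange every subgroup order divides 24. Divisors: 1, 2, 3, 4, 6, 8, 12, 24.
Subgroups by order — order 1: 1; order 2: 1; order 3: 1; order 4: 1; order 6: 1; order 8: 1; order 12: 1; order 24: 1.
Total: 1 + 1 + 1 + 1 + 1 + 1 + 1 + 1 = 8.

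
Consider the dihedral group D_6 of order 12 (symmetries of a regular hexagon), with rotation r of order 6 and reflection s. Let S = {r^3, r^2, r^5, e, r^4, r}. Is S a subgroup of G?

Yes

|S| = 6 divides |G| = 12, consistent with Lagrange.
S contains the identity, every element's inverse is in S, and S is closed under ·: it is a subgroup.
In fact S = ⟨r^5⟩.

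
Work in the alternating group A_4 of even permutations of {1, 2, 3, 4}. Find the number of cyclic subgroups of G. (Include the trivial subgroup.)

8

Each element a generates a cyclic subgroup ⟨a⟩; distinct elements may generate the same one (a cyclic group of order d has φ(d) generators).
Cyclic subgroups by order — order 1: 1; order 2: 3; order 3: 4.
Total: 8.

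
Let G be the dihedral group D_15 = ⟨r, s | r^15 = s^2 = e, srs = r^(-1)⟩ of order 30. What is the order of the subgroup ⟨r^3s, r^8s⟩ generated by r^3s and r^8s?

6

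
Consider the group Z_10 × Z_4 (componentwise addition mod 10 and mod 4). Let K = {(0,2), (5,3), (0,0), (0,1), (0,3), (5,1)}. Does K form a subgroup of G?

|K| = 6 does not divide |G| = 40, so by Lagrange K is not a subgroup.

No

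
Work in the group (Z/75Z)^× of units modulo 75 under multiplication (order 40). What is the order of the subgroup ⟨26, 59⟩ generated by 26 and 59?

20

|⟨26⟩| = 2 and |⟨59⟩| = 10, so |H| is a multiple of lcm(2, 10) = 10 and divides |G| = 40.
Closing under the operation: H = {1, 4, 11, 14, 16, 19, 26, 29, 31, 34, 41, 44, 46, 49, 56, 59, 61, 64, 71, 74}, so |H| = 20.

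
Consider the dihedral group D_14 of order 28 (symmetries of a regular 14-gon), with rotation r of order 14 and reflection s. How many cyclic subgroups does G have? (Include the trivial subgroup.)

A cyclic subgroup of order d is generated by each of its φ(d) elements of order d, so the cyclic subgroups of order d number (#elements of order d)/φ(d).
Cyclic subgroups by order — order 1: 1; order 2: 15; order 7: 1; order 14: 1.
Total: 18.

18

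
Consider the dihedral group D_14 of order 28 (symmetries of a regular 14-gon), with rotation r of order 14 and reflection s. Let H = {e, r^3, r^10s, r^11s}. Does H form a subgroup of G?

No

r^3 ∈ H but its inverse r^11 ∉ H, so H is not a subgroup.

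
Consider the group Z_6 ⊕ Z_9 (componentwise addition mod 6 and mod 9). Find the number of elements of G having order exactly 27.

0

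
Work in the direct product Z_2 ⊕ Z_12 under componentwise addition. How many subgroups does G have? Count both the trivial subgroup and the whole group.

16

|G| = 24, so by Lagrange every subgroup order divides 24. Divisors: 1, 2, 3, 4, 6, 8, 12, 24.
Subgroups by order — order 1: 1; order 2: 3; order 3: 1; order 4: 3; order 6: 3; order 8: 1; order 12: 3; order 24: 1.
Total: 1 + 3 + 1 + 3 + 3 + 1 + 3 + 1 = 16.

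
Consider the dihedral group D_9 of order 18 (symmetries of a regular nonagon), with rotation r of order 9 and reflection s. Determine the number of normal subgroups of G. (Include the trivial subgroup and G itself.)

4

G has 16 subgroups. Checking conjugation-invariance by order — order 1: 1/1 normal; order 2: 0/9 normal; order 3: 1/1 normal; order 6: 0/3 normal; order 9: 1/1 normal; order 18: 1/1 normal.
Total normal subgroups: 4.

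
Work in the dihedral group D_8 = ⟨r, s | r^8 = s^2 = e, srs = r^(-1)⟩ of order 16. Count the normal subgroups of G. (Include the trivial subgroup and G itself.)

7

G has 19 subgroups. Checking conjugation-invariance by order — order 1: 1/1 normal; order 2: 1/9 normal; order 4: 1/5 normal; order 8: 3/3 normal; order 16: 1/1 normal.
Total normal subgroups: 7.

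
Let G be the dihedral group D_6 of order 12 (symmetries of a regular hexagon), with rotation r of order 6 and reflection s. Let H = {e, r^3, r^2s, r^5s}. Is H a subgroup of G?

|H| = 4 divides |G| = 12, consistent with Lagrange.
H contains the identity, every element's inverse is in H, and H is closed under ·: it is a subgroup.

Yes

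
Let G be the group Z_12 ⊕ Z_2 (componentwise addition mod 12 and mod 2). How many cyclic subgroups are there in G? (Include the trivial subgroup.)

Each element a generates a cyclic subgroup ⟨a⟩; distinct elements may generate the same one (a cyclic group of order d has φ(d) generators).
Cyclic subgroups by order — order 1: 1; order 2: 3; order 3: 1; order 4: 2; order 6: 3; order 12: 2.
Total: 12.

12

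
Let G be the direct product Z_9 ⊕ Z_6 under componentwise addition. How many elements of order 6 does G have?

8

An element (a,b) has order lcm(ord(a), ord(b)); count pairs with lcm equal to 6.
Enumerating gives 8 such elements.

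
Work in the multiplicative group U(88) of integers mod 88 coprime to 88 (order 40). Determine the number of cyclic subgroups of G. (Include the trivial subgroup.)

Group the elements of G by the cyclic subgroup they generate; each cyclic subgroup of order d accounts for φ(d) elements.
Cyclic subgroups by order — order 1: 1; order 2: 7; order 5: 1; order 10: 7.
Total: 16.

16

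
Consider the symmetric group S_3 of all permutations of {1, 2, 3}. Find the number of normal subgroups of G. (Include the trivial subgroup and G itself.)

G has 6 subgroups. Checking conjugation-invariance by order — order 1: 1/1 normal; order 2: 0/3 normal; order 3: 1/1 normal; order 6: 1/1 normal.
Total normal subgroups: 3.

3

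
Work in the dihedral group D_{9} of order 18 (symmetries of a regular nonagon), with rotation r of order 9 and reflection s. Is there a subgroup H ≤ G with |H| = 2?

Yes

2 | 18. A subgroup of order 2 is {e, r^2s}.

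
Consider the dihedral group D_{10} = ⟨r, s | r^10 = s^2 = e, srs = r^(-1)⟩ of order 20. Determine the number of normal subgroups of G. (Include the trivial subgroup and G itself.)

G has 22 subgroups. Checking conjugation-invariance by order — order 1: 1/1 normal; order 2: 1/11 normal; order 4: 0/5 normal; order 5: 1/1 normal; order 10: 3/3 normal; order 20: 1/1 normal.
Total normal subgroups: 7.

7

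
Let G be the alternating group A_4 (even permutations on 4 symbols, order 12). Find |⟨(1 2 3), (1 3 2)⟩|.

3

|⟨(1 2 3)⟩| = 3 and |⟨(1 3 2)⟩| = 3, so |H| is a multiple of lcm(3, 3) = 3 and divides |G| = 12.
Closing under the operation: H = {e, (1 2 3), (1 3 2)}, so |H| = 3.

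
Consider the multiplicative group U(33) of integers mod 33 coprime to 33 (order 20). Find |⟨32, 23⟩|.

|⟨32⟩| = 2 and |⟨23⟩| = 2, so |H| is a multiple of lcm(2, 2) = 2 and divides |G| = 20.
Closing under the operation: H = {1, 10, 23, 32}, so |H| = 4.

4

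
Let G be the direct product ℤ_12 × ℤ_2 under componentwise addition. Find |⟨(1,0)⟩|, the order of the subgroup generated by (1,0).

12

The order of (1,0) in Z_12 × Z_2 is lcm(ord(1) in Z_12, ord(0) in Z_2).
ord(1) = 12 and ord(0) = 1, so |⟨(1,0)⟩| = lcm(12, 1) = 12.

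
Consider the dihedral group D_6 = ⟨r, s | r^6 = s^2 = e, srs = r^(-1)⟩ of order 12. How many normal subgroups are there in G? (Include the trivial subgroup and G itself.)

G has 16 subgroups. Checking conjugation-invariance by order — order 1: 1/1 normal; order 2: 1/7 normal; order 3: 1/1 normal; order 4: 0/3 normal; order 6: 3/3 normal; order 12: 1/1 normal.
Total normal subgroups: 7.

7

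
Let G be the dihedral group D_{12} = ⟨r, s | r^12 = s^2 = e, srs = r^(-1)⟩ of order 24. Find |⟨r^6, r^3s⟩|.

|⟨r^6⟩| = 2 and |⟨r^3s⟩| = 2, so |H| is a multiple of lcm(2, 2) = 2 and divides |G| = 24.
Closing under the operation: H = {e, r^6, r^3s, r^9s}, so |H| = 4.

4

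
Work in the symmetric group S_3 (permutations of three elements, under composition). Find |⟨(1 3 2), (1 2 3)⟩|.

|⟨(1 3 2)⟩| = 3 and |⟨(1 2 3)⟩| = 3, so |H| is a multiple of lcm(3, 3) = 3 and divides |G| = 6.
Closing under the operation: H = {e, (1 2 3), (1 3 2)}, so |H| = 3.

3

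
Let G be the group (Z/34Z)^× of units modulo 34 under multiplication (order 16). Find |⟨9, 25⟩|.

8

|⟨9⟩| = 8 and |⟨25⟩| = 8, so |H| is a multiple of lcm(8, 8) = 8 and divides |G| = 16.
Closing under the operation: H = {1, 9, 13, 15, 19, 21, 25, 33}, so |H| = 8.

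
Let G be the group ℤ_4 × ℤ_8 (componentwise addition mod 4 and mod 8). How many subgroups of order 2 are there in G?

3

|G| = 32 and 2 | 32, so subgroups of order 2 are possible by Lagrange.
The subgroups of order 2 are: {(0,0), (0,4)}; {(0,0), (2,0)}; {(0,0), (2,4)}.
So G has 3 subgroups of order 2.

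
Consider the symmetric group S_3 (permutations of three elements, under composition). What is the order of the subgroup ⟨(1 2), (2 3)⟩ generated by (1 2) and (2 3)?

6

|⟨(1 2)⟩| = 2 and |⟨(2 3)⟩| = 2, so |H| is a multiple of lcm(2, 2) = 2 and divides |G| = 6.
Closing {(1 2), (2 3)} under the group operation gives all of G, so |H| = 6.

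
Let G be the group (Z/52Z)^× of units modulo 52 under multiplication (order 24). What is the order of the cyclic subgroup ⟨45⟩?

12

Compute successive powers of 45 mod 52: 45, 49, 21, 9, 41, 25, 33, 29, …; 45^12 ≡ 1 (mod 52).
So |⟨45⟩| = 12.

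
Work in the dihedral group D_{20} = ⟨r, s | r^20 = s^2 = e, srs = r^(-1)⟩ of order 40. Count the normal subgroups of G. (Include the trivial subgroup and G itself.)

G has 48 subgroups. Checking conjugation-invariance by order — order 1: 1/1 normal; order 2: 1/21 normal; order 4: 1/11 normal; order 5: 1/1 normal; order 8: 0/5 normal; order 10: 1/5 normal; order 20: 3/3 normal; order 40: 1/1 normal.
Total normal subgroups: 9.

9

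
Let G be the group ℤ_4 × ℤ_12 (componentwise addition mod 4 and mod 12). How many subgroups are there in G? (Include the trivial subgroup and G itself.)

30

|G| = 48, so by Lagrange every subgroup order divides 48. Divisors: 1, 2, 3, 4, 6, 8, 12, 16, 24, 48.
Subgroups by order — order 1: 1; order 2: 3; order 3: 1; order 4: 7; order 6: 3; order 8: 3; order 12: 7; order 16: 1; order 24: 3; order 48: 1.
Total: 1 + 3 + 1 + 7 + 3 + 3 + 7 + 1 + 3 + 1 = 30.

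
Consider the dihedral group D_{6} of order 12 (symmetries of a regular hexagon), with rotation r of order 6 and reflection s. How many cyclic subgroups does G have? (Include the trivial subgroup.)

10

Each element a generates a cyclic subgroup ⟨a⟩; distinct elements may generate the same one (a cyclic group of order d has φ(d) generators).
Cyclic subgroups by order — order 1: 1; order 2: 7; order 3: 1; order 6: 1.
Total: 10.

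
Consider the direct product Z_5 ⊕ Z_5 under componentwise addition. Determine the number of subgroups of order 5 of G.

6

|G| = 25 and 5 | 25, so subgroups of order 5 are possible by Lagrange.
The subgroups of order 5 are: {(0,0), (0,1), (0,2), (0,3), (0,4)}; {(0,0), (1,0), (2,0), (3,0), (4,0)}; {(0,0), (1,1), (2,2), (3,3), (4,4)}; {(0,0), (1,2), (2,4), (3,1), (4,3)}; … (6 in all).
So G has 6 subgroups of order 5.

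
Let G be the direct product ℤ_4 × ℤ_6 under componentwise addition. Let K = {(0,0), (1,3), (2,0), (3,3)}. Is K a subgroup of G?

Yes

|K| = 4 divides |G| = 24, consistent with Lagrange.
K contains the identity, every element's inverse is in K, and K is closed under +: it is a subgroup.
In fact K = ⟨(3,3)⟩.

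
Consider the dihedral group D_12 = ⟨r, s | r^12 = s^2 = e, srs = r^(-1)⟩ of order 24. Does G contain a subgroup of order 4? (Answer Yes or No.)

4 | 24. A subgroup of order 4 is {e, r^6, r^4s, r^10s}.

Yes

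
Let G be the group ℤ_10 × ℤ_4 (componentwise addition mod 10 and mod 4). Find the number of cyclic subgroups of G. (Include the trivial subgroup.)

12

Group the elements of G by the cyclic subgroup they generate; each cyclic subgroup of order d accounts for φ(d) elements.
Cyclic subgroups by order — order 1: 1; order 2: 3; order 4: 2; order 5: 1; order 10: 3; order 20: 2.
Total: 12.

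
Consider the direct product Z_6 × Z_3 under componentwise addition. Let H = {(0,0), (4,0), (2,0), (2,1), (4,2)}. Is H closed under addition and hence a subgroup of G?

No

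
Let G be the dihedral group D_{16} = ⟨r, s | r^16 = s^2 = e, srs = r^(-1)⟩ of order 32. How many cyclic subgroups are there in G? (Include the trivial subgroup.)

21

Each element a generates a cyclic subgroup ⟨a⟩; distinct elements may generate the same one (a cyclic group of order d has φ(d) generators).
Cyclic subgroups by order — order 1: 1; order 2: 17; order 4: 1; order 8: 1; order 16: 1.
Total: 21.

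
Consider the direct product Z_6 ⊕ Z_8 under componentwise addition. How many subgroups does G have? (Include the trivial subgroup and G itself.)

|G| = 48, so by Lagrange every subgroup order divides 48. Divisors: 1, 2, 3, 4, 6, 8, 12, 16, 24, 48.
Subgroups by order — order 1: 1; order 2: 3; order 3: 1; order 4: 3; order 6: 3; order 8: 3; order 12: 3; order 16: 1; order 24: 3; order 48: 1.
Total: 1 + 3 + 1 + 3 + 3 + 3 + 3 + 1 + 3 + 1 = 22.

22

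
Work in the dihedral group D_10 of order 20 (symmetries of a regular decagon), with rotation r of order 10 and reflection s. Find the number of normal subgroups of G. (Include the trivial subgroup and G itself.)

7

G has 22 subgroups. Checking conjugation-invariance by order — order 1: 1/1 normal; order 2: 1/11 normal; order 4: 0/5 normal; order 5: 1/1 normal; order 10: 3/3 normal; order 20: 1/1 normal.
Total normal subgroups: 7.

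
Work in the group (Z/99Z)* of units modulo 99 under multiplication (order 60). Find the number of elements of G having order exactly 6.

6

The elements of order 6 are: 23, 32, 43, 56, 65, 76.
That's 6.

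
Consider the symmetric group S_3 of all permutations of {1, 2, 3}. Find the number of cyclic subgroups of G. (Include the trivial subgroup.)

5

Each element a generates a cyclic subgroup ⟨a⟩; distinct elements may generate the same one (a cyclic group of order d has φ(d) generators).
Cyclic subgroups by order — order 1: 1; order 2: 3; order 3: 1.
Total: 5.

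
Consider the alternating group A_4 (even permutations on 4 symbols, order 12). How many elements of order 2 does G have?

3

The elements of order 2 are: (1 2)(3 4), (1 3)(2 4), (1 4)(2 3).
That's 3.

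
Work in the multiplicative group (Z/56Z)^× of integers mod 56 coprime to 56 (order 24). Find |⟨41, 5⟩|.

12

|⟨41⟩| = 2 and |⟨5⟩| = 6, so |H| is a multiple of lcm(2, 6) = 6 and divides |G| = 24.
Closing under the operation: H = {1, 5, 9, 13, 17, 25, 29, 33, 37, 41, 45, 53}, so |H| = 12.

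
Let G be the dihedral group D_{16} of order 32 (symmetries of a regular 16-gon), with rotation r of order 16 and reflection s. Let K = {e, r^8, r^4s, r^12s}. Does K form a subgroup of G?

Yes

|K| = 4 divides |G| = 32, consistent with Lagrange.
K contains the identity, every element's inverse is in K, and K is closed under ·: it is a subgroup.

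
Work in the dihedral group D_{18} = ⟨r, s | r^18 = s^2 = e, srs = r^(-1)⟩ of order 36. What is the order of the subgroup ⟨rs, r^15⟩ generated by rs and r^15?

12

|⟨rs⟩| = 2 and |⟨r^15⟩| = 6, so |H| is a multiple of lcm(2, 6) = 6 and divides |G| = 36.
Closing under the operation: H = {e, r^3, r^6, r^9, r^12, r^15, rs, r^4s, r^7s, r^10s, r^13s, r^16s}, so |H| = 12.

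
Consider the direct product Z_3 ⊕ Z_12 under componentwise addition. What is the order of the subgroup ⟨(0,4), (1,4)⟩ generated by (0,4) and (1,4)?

|⟨(0,4)⟩| = 3 and |⟨(1,4)⟩| = 3, so |H| is a multiple of lcm(3, 3) = 3 and divides |G| = 36.
Closing under the operation: H = {(0,0), (0,4), (0,8), (1,0), (1,4), (1,8), (2,0), (2,4), (2,8)}, so |H| = 9.

9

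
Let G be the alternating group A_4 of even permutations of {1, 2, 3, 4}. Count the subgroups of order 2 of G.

3

|G| = 12 and 2 | 12, so subgroups of order 2 are possible by Lagrange.
The subgroups of order 2 are: {e, (1 2)(3 4)}; {e, (1 3)(2 4)}; {e, (1 4)(2 3)}.
So G has 3 subgroups of order 2.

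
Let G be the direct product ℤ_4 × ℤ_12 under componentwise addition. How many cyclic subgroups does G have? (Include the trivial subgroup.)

20

Group the elements of G by the cyclic subgroup they generate; each cyclic subgroup of order d accounts for φ(d) elements.
Cyclic subgroups by order — order 1: 1; order 2: 3; order 3: 1; order 4: 6; order 6: 3; order 12: 6.
Total: 20.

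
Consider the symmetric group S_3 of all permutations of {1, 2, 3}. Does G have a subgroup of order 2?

2 | 6. A subgroup of order 2 is {e, (1 2)}.

Yes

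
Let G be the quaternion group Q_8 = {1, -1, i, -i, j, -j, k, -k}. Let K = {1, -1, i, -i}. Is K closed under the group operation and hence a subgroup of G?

|K| = 4 divides |G| = 8, consistent with Lagrange.
K contains the identity, every element's inverse is in K, and K is closed under ·: it is a subgroup.
In fact K = ⟨-i⟩.

Yes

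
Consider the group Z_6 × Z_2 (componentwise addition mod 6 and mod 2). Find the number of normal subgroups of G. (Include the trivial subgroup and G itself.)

10

G is abelian, so every subgroup is normal.
G has 10 subgroups in total, hence 10 normal subgroups.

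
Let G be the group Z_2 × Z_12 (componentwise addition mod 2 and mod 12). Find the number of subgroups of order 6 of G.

|G| = 24 and 6 | 24, so subgroups of order 6 are possible by Lagrange.
The subgroups of order 6 are: {(0,0), (0,2), (0,4), (0,6), (0,8), (0,10)}; {(0,0), (0,4), (0,8), (1,0), (1,4), (1,8)}; {(0,0), (0,4), (0,8), (1,2), (1,6), (1,10)}.
So G has 3 subgroups of order 6.

3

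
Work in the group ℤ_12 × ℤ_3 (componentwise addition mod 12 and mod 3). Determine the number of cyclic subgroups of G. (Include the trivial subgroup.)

A cyclic subgroup of order d is generated by each of its φ(d) elements of order d, so the cyclic subgroups of order d number (#elements of order d)/φ(d).
Cyclic subgroups by order — order 1: 1; order 2: 1; order 3: 4; order 4: 1; order 6: 4; order 12: 4.
Total: 15.

15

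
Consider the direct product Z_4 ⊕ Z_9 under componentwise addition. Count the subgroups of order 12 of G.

|G| = 36 and 12 | 36, so subgroups of order 12 are possible by Lagrange.
The subgroups of order 12 are: {(0,0), (0,3), (0,6), (1,0), (1,3), (1,6), (2,0), (2,3), (2,6), (3,0), (3,3), (3,6)}.
So G has 1 subgroup of order 12.

1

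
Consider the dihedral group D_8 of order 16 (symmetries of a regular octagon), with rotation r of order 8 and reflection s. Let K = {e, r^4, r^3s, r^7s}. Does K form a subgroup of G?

|K| = 4 divides |G| = 16, consistent with Lagrange.
K contains the identity, every element's inverse is in K, and K is closed under ·: it is a subgroup.

Yes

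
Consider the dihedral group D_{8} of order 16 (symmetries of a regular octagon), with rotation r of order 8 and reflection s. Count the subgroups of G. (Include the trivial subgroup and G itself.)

|G| = 16, so by Lagrange every subgroup order divides 16. Divisors: 1, 2, 4, 8, 16.
Subgroups by order — order 1: 1; order 2: 9; order 4: 5; order 8: 3; order 16: 1.
Total: 1 + 9 + 5 + 3 + 1 = 19.

19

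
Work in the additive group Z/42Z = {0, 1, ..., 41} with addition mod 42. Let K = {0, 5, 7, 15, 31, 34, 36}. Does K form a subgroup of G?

34 ∈ K but its inverse 8 ∉ K, so K is not a subgroup.

No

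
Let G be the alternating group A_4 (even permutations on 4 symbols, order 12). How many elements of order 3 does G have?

The elements of order 3 are: (2 3 4), (2 4 3), (1 2 3), (1 2 4), (1 3 2), (1 3 4), (1 4 2), (1 4 3).
That's 8.

8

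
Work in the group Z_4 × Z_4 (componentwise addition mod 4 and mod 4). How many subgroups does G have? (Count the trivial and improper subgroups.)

15

|G| = 16, so by Lagrange every subgroup order divides 16. Divisors: 1, 2, 4, 8, 16.
Subgroups by order — order 1: 1; order 2: 3; order 4: 7; order 8: 3; order 16: 1.
Total: 1 + 3 + 7 + 3 + 1 = 15.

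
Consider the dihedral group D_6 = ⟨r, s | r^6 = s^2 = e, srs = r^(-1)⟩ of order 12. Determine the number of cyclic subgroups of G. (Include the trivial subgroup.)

Each element a generates a cyclic subgroup ⟨a⟩; distinct elements may generate the same one (a cyclic group of order d has φ(d) generators).
Cyclic subgroups by order — order 1: 1; order 2: 7; order 3: 1; order 6: 1.
Total: 10.

10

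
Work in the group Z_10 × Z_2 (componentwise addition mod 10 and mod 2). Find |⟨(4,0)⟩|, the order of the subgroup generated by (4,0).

The order of (4,0) in Z_10 × Z_2 is lcm(ord(4) in Z_10, ord(0) in Z_2).
ord(4) = 5 and ord(0) = 1, so |⟨(4,0)⟩| = lcm(5, 1) = 5.

5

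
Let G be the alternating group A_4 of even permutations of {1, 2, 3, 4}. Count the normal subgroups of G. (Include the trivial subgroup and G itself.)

G has 10 subgroups. Checking conjugation-invariance by order — order 1: 1/1 normal; order 2: 0/3 normal; order 3: 0/4 normal; order 4: 1/1 normal; order 12: 1/1 normal.
Total normal subgroups: 3.

3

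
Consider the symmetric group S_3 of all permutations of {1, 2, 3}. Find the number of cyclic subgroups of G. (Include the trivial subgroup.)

5

A cyclic subgroup of order d is generated by each of its φ(d) elements of order d, so the cyclic subgroups of order d number (#elements of order d)/φ(d).
Cyclic subgroups by order — order 1: 1; order 2: 3; order 3: 1.
Total: 5.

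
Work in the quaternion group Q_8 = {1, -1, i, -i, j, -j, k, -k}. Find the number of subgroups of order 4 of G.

3

|G| = 8 and 4 | 8, so subgroups of order 4 are possible by Lagrange.
The subgroups of order 4 are: {1, -1, i, -i}; {1, -1, j, -j}; {1, -1, k, -k}.
So G has 3 subgroups of order 4.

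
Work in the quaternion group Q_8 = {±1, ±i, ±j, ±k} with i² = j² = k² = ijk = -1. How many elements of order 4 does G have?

6

The elements of order 4 are: i, -i, j, -j, k, -k.
That's 6.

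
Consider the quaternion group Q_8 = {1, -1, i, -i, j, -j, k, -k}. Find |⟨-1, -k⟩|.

|⟨-1⟩| = 2 and |⟨-k⟩| = 4, so |H| is a multiple of lcm(2, 4) = 4 and divides |G| = 8.
Closing under the operation: H = {1, -1, k, -k}, so |H| = 4.

4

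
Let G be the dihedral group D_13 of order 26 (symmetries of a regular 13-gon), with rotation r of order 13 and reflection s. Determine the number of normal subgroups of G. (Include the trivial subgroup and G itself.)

3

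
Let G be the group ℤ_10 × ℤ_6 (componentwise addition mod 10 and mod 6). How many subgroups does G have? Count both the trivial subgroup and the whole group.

|G| = 60, so by Lagrange every subgroup order divides 60. Divisors: 1, 2, 3, 4, 5, 6, 10, 12, 15, 20, 30, 60.
Subgroups by order — order 1: 1; order 2: 3; order 3: 1; order 4: 1; order 5: 1; order 6: 3; order 10: 3; order 12: 1; order 15: 1; order 20: 1; order 30: 3; order 60: 1.
Total: 1 + 3 + 1 + 1 + 1 + 3 + 3 + 1 + 1 + 1 + 3 + 1 = 20.

20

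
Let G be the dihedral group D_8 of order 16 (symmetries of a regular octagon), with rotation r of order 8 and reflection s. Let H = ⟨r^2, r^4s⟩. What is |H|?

|⟨r^2⟩| = 4 and |⟨r^4s⟩| = 2, so |H| is a multiple of lcm(4, 2) = 4 and divides |G| = 16.
Closing under the operation: H = {e, r^2, r^4, r^6, s, r^2s, r^4s, r^6s}, so |H| = 8.

8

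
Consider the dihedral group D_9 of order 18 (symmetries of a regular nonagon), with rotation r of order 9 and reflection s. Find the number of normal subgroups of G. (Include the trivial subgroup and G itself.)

4

G has 16 subgroups. Checking conjugation-invariance by order — order 1: 1/1 normal; order 2: 0/9 normal; order 3: 1/1 normal; order 6: 0/3 normal; order 9: 1/1 normal; order 18: 1/1 normal.
Total normal subgroups: 4.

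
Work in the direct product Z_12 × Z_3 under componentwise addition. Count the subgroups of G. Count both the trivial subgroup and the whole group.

18

|G| = 36, so by Lagrange every subgroup order divides 36. Divisors: 1, 2, 3, 4, 6, 9, 12, 18, 36.
Subgroups by order — order 1: 1; order 2: 1; order 3: 4; order 4: 1; order 6: 4; order 9: 1; order 12: 4; order 18: 1; order 36: 1.
Total: 1 + 1 + 4 + 1 + 4 + 1 + 4 + 1 + 1 = 18.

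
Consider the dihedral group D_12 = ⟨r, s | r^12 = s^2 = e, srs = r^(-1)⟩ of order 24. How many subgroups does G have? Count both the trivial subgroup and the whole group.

|G| = 24, so by Lagrange every subgroup order divides 24. Divisors: 1, 2, 3, 4, 6, 8, 12, 24.
Subgroups by order — order 1: 1; order 2: 13; order 3: 1; order 4: 7; order 6: 5; order 8: 3; order 12: 3; order 24: 1.
Total: 1 + 13 + 1 + 7 + 5 + 3 + 3 + 1 = 34.

34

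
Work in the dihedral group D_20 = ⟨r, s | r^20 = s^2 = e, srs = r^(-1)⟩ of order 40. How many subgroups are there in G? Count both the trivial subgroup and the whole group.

|G| = 40, so by Lagrange every subgroup order divides 40. Divisors: 1, 2, 4, 5, 8, 10, 20, 40.
Subgroups by order — order 1: 1; order 2: 21; order 4: 11; order 5: 1; order 8: 5; order 10: 5; order 20: 3; order 40: 1.
Total: 1 + 21 + 11 + 1 + 5 + 5 + 3 + 1 = 48.

48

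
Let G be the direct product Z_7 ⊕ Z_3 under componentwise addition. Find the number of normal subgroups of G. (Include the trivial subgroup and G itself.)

4

G is abelian, so every subgroup is normal.
G has 4 subgroups in total, hence 4 normal subgroups.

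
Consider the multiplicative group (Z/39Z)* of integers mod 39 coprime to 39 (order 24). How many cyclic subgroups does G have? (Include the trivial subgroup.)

Group the elements of G by the cyclic subgroup they generate; each cyclic subgroup of order d accounts for φ(d) elements.
Cyclic subgroups by order — order 1: 1; order 2: 3; order 3: 1; order 4: 2; order 6: 3; order 12: 2.
Total: 12.

12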